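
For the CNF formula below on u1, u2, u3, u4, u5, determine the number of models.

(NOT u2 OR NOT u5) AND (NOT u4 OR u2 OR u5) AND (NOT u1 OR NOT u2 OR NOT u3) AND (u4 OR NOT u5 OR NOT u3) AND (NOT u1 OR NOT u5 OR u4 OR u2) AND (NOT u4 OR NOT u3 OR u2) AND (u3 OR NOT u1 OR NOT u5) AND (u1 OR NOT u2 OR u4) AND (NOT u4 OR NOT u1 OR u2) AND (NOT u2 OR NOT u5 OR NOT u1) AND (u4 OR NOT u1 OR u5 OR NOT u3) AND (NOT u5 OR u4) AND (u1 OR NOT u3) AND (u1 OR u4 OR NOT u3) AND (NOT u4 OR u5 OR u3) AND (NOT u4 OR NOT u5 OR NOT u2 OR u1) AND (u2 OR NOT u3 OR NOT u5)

There are 2^5 = 32 truth assignments over (u1, u2, u3, u4, u5).
Split on u4. With u4 = true, the clauses containing u4 are satisfied and NOT u4 drops from the rest; 1 of the 2^4 = 16 assignments to the other variables satisfy what remains.
With u4 = false, by the same count on the reduced clause set, 3 assignments work.
Total: 1 + 3 = 4.

4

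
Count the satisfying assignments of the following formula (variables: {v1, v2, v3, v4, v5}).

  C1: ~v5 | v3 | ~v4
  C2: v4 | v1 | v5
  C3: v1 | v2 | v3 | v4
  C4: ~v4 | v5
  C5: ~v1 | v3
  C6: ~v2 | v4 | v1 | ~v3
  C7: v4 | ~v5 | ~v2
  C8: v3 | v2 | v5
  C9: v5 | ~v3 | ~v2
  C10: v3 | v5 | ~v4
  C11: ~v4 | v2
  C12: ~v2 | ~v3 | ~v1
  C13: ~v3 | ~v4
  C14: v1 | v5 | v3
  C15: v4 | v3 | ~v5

There are 2^5 = 32 truth assignments over (v1, v2, v3, v4, v5).
Split on v1. With v1 = 1, the clauses containing v1 are satisfied and ~v1 drops from the rest; 2 of the 2^4 = 16 assignments to the other variables satisfy what remains.
With v1 = 0, by the same count on the reduced clause set, 1 assignment works.
Total: 2 + 1 = 3.

3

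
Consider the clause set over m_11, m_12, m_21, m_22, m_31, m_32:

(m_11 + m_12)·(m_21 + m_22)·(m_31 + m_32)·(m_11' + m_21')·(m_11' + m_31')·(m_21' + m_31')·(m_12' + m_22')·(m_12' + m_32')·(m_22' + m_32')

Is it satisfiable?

Case m_11 = 1:
Unit clause (m_21') forces m_21 = 0.
Unit clause (m_22) forces m_22 = 1.
Unit clause (m_31') forces m_31 = 0.
Unit clause (m_32) forces m_32 = 1.
Now (m_32') is unsatisfied and unit — conflict.
That branch fails; take m_11 = 0 instead.
Unit clause (m_12) forces m_12 = 1.
Unit clause (m_22') forces m_22 = 0.
Unit clause (m_21) forces m_21 = 1.
Unit clause (m_31') forces m_31 = 0.
Unit clause (m_32) forces m_32 = 1.
Now (m_32') is unsatisfied and unit — conflict.
Neither m_11 = 1 nor m_11 = 0 works.
No assignment satisfies every clause.

Unsatisfiable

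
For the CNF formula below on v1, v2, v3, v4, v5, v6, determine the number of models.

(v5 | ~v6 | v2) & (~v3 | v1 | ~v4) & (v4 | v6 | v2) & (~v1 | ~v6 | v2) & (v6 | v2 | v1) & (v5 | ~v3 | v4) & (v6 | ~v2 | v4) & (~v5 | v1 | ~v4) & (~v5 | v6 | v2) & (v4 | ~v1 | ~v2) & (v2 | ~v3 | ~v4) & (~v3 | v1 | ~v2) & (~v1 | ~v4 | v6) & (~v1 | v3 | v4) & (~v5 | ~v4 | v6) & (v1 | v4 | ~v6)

6

There are 2^6 = 64 truth assignments over (v1, v2, v3, v4, v5, v6).
Split on v4. With v4 = 1, the clauses containing v4 are satisfied and ~v4 drops from the rest; 6 of the 2^5 = 32 assignments to the other variables satisfy what remains.
With v4 = 0, by the same count on the reduced clause set, 0 assignments work.
Total: 6 + 0 = 6.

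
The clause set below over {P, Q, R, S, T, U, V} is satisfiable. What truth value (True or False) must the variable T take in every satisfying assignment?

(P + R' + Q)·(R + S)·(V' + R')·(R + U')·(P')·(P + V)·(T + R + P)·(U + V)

True

Suppose T = 0.
(P') alone gives P = 0.
(V) alone gives V = 1.
(R') alone gives R = 0.
But (R) is also a unit clause — contradiction.
So every satisfying assignment has T = True.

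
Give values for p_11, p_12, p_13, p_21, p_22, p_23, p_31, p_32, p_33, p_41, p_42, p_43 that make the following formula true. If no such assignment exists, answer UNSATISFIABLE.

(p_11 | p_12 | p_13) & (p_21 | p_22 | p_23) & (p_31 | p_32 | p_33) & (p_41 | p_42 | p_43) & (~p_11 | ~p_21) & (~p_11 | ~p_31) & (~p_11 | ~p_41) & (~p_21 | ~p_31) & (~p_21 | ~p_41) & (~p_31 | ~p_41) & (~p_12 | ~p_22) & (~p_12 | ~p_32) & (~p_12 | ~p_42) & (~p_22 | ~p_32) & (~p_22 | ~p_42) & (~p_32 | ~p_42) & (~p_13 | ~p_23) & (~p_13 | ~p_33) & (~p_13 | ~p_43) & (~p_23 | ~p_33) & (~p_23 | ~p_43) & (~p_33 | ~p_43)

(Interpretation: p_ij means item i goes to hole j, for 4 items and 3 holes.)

Branch on p_11: set p_11 = 0.
Branch on p_12: set p_12 = 1.
(~p_22) alone gives p_22 = 0.
(~p_32) alone gives p_32 = 0.
(~p_42) alone gives p_42 = 0.
Branch on p_21: set p_21 = 1.
(~p_31) alone gives p_31 = 0.
(p_33) alone gives p_33 = 1.
(~p_41) alone gives p_41 = 0.
(p_43) alone gives p_43 = 1.
Now (~p_43) is unsatisfied and unit — conflict.
That branch fails; take p_21 = 0 instead.
(p_23) alone gives p_23 = 1.
(~p_13) alone gives p_13 = 0.
(~p_33) alone gives p_33 = 0.
(p_31) alone gives p_31 = 1.
(~p_41) alone gives p_41 = 0.
(p_43) alone gives p_43 = 1.
Now (~p_43) is unsatisfied and unit — conflict.
Both values of p_21 lead to a conflict.
That branch fails; take p_12 = 0 instead.
(p_13) alone gives p_13 = 1.
(~p_23) alone gives p_23 = 0.
(~p_33) alone gives p_33 = 0.
(~p_43) alone gives p_43 = 0.
Branch on p_21: set p_21 = 1.
(~p_31) alone gives p_31 = 0.
(p_32) alone gives p_32 = 1.
(~p_41) alone gives p_41 = 0.
(p_42) alone gives p_42 = 1.
Now (~p_42) is unsatisfied and unit — conflict.
That branch fails; take p_21 = 0 instead.
(p_22) alone gives p_22 = 1.
(~p_32) alone gives p_32 = 0.
(p_31) alone gives p_31 = 1.
(~p_41) alone gives p_41 = 0.
(p_42) alone gives p_42 = 1.
Now (~p_42) is unsatisfied and unit — conflict.
Both values of p_21 lead to a conflict.
Both values of p_12 lead to a conflict.
That branch fails; take p_11 = 1 instead.
(~p_21) alone gives p_21 = 0.
(~p_31) alone gives p_31 = 0.
(~p_41) alone gives p_41 = 0.
Branch on p_22: set p_22 = 1.
(~p_12) alone gives p_12 = 0.
(~p_32) alone gives p_32 = 0.
(p_33) alone gives p_33 = 1.
(~p_42) alone gives p_42 = 0.
(p_43) alone gives p_43 = 1.
Now (~p_43) is unsatisfied and unit — conflict.
That branch fails; take p_22 = 0 instead.
(p_23) alone gives p_23 = 1.
(~p_13) alone gives p_13 = 0.
(~p_33) alone gives p_33 = 0.
(p_32) alone gives p_32 = 1.
(~p_12) alone gives p_12 = 0.
(~p_42) alone gives p_42 = 0.
(p_43) alone gives p_43 = 1.
Now (~p_43) is unsatisfied and unit — conflict.
Both values of p_22 lead to a conflict.
Both values of p_11 lead to a conflict.

UNSATISFIABLE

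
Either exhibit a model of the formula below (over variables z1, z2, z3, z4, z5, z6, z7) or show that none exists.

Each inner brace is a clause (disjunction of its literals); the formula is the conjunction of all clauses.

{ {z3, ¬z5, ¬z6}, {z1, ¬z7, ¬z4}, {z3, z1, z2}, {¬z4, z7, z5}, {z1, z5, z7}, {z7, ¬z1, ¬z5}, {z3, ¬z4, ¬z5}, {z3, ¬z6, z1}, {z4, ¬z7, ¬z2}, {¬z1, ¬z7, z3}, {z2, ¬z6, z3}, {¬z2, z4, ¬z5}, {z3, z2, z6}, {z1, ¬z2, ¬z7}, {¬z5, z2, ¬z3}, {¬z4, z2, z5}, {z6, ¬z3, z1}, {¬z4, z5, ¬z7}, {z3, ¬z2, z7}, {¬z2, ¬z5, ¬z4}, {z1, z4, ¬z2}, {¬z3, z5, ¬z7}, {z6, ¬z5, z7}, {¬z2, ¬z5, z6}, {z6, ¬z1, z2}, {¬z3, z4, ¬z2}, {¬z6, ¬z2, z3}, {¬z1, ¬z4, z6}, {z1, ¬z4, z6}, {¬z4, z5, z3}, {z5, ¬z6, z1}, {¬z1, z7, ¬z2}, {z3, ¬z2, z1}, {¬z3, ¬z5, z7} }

Suppose z3 = True.
Suppose z5 = False.
(¬z7) alone gives z7 = False.
(¬z4) alone gives z4 = False.
(z1) alone gives z1 = True.
(¬z2) alone gives z2 = False.
(z6) alone gives z6 = True.
All clauses are satisfied.

z1=True; z2=False; z3=True; z4=False; z5=False; z6=True; z7=False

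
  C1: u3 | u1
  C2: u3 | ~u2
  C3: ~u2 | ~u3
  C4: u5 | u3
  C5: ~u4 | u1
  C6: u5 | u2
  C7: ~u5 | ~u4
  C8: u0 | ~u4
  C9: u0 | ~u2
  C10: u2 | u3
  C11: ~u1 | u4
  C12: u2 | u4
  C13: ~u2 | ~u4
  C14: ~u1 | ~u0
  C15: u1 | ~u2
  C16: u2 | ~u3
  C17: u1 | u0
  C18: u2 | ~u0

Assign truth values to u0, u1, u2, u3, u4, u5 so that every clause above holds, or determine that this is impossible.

Try u3 = 1.
The clause (~u2) is unit, so u2 = 0.
That conflicts with the unit clause (u2).
That branch fails; take u3 = 0 instead.
The clause (u1) is unit, so u1 = 1.
The clause (~u2) is unit, so u2 = 0.
That conflicts with the unit clause (u2).
Either choice for u3 ends in contradiction.

UNSATISFIABLE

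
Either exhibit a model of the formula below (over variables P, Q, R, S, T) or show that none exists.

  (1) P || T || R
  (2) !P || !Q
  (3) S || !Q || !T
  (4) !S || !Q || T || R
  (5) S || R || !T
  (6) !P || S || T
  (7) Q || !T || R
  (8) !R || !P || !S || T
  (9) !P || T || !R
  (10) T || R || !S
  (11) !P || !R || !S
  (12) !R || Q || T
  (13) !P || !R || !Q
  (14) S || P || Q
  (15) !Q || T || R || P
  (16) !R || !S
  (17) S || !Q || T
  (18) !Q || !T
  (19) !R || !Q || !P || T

P: true, Q: false, R: true, S: false, T: true

Suppose P = true.
The clause (!Q) is unit, so Q = false.
Suppose S = false.
The clause (T) is unit, so T = true.
The clause (R) is unit, so R = true.
Every clause now holds.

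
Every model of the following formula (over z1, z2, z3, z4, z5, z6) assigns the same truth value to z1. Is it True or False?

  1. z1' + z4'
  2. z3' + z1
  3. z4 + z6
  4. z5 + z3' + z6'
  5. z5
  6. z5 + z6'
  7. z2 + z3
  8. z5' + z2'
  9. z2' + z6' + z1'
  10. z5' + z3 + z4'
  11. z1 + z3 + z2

True

Suppose z1 = 0.
The clause (z3') is unit, so z3 = 0.
The clause (z5) is unit, so z5 = 1.
The clause (z2) is unit, so z2 = 1.
That conflicts with the unit clause (z2').
So every satisfying assignment has z1 = True.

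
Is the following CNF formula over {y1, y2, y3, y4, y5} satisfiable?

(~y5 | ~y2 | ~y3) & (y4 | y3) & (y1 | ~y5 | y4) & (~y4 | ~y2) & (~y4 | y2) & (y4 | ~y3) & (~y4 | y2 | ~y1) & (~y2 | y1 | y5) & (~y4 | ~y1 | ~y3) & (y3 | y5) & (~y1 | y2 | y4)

No

Try y4 = 1.
(~y2) alone gives y2 = 0.
Now (y2) is unsatisfied and unit — conflict.
Backtrack on y4: now try y4 = 0.
(y3) alone gives y3 = 1.
Now (~y3) is unsatisfied and unit — conflict.
Either choice for y4 ends in contradiction.
No assignment satisfies every clause.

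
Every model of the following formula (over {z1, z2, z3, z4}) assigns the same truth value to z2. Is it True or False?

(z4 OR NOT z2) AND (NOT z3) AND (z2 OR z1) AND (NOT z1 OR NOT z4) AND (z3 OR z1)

False

Suppose z2 = true.
From the singleton clause (z4), z4 = true.
From the singleton clause (NOT z3), z3 = false.
From the singleton clause (NOT z1), z1 = false.
Now (z1) is unsatisfied and unit — conflict.
So every satisfying assignment has z2 = False.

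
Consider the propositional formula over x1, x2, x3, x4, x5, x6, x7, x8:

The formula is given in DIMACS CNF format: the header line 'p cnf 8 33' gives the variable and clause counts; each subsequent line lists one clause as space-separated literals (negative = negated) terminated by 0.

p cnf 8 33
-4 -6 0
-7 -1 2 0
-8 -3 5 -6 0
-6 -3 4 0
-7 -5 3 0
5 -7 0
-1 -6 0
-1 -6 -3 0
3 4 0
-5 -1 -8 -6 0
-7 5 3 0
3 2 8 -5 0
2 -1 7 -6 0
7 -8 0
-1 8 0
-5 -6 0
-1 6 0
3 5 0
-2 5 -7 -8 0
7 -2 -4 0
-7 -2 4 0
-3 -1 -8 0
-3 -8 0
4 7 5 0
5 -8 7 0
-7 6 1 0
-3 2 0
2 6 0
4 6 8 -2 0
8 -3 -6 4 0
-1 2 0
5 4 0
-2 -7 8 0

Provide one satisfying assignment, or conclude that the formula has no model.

Case x4 = False:
The clause (x3) is unit, so x3 = True.
The clause (¬x6) is unit, so x6 = False.
The clause (¬x1) is unit, so x1 = False.
The clause (¬x8) is unit, so x8 = False.
The clause (¬x7) is unit, so x7 = False.
The clause (x5) is unit, so x5 = True.
The clause (x2) is unit, so x2 = True.
Now (¬x2) is unsatisfied and unit — conflict.
Undo x4 and try x4 = True.
The clause (¬x6) is unit, so x6 = False.
The clause (¬x1) is unit, so x1 = False.
The clause (¬x7) is unit, so x7 = False.
The clause (¬x8) is unit, so x8 = False.
The clause (¬x2) is unit, so x2 = False.
Now (x2) is unsatisfied and unit — conflict.
Either choice for x4 ends in contradiction.

UNSATISFIABLE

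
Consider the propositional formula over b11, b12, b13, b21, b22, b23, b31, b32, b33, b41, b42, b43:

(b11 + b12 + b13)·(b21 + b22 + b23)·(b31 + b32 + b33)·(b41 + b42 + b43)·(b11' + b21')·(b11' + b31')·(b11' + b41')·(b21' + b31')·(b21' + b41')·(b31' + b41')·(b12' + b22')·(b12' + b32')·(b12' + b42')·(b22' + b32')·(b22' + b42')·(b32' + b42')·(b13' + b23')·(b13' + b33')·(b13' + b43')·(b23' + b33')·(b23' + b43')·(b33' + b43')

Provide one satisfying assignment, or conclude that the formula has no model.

Case b11 = 0:
Case b12 = 1:
Unit clause (b22') forces b22 = 0.
Unit clause (b32') forces b32 = 0.
Unit clause (b42') forces b42 = 0.
Case b21 = 1:
Unit clause (b31') forces b31 = 0.
Unit clause (b33) forces b33 = 1.
Unit clause (b41') forces b41 = 0.
Unit clause (b43) forces b43 = 1.
Now (b43') is unsatisfied and unit — conflict.
Backtrack on b21: now try b21 = 0.
Unit clause (b23) forces b23 = 1.
Unit clause (b13') forces b13 = 0.
Unit clause (b33') forces b33 = 0.
Unit clause (b31) forces b31 = 1.
Unit clause (b41') forces b41 = 0.
Unit clause (b43) forces b43 = 1.
Now (b43') is unsatisfied and unit — conflict.
Both values of b21 lead to a conflict.
Backtrack on b12: now try b12 = 0.
Unit clause (b13) forces b13 = 1.
Unit clause (b23') forces b23 = 0.
Unit clause (b33') forces b33 = 0.
Unit clause (b43') forces b43 = 0.
Case b21 = 1:
Unit clause (b31') forces b31 = 0.
Unit clause (b32) forces b32 = 1.
Unit clause (b41') forces b41 = 0.
Unit clause (b42) forces b42 = 1.
Now (b42') is unsatisfied and unit — conflict.
Backtrack on b21: now try b21 = 0.
Unit clause (b22) forces b22 = 1.
Unit clause (b32') forces b32 = 0.
Unit clause (b31) forces b31 = 1.
Unit clause (b41') forces b41 = 0.
Unit clause (b42) forces b42 = 1.
Now (b42') is unsatisfied and unit — conflict.
Both values of b21 lead to a conflict.
Both values of b12 lead to a conflict.
Backtrack on b11: now try b11 = 1.
Unit clause (b21') forces b21 = 0.
Unit clause (b31') forces b31 = 0.
Unit clause (b41') forces b41 = 0.
Case b22 = 1:
Unit clause (b12') forces b12 = 0.
Unit clause (b32') forces b32 = 0.
Unit clause (b33) forces b33 = 1.
Unit clause (b42') forces b42 = 0.
Unit clause (b43) forces b43 = 1.
Now (b43') is unsatisfied and unit — conflict.
Backtrack on b22: now try b22 = 0.
Unit clause (b23) forces b23 = 1.
Unit clause (b13') forces b13 = 0.
Unit clause (b33') forces b33 = 0.
Unit clause (b32) forces b32 = 1.
Unit clause (b12') forces b12 = 0.
Unit clause (b42') forces b42 = 0.
Unit clause (b43) forces b43 = 1.
Now (b43') is unsatisfied and unit — conflict.
Both values of b22 lead to a conflict.
Both values of b11 lead to a conflict.

UNSATISFIABLE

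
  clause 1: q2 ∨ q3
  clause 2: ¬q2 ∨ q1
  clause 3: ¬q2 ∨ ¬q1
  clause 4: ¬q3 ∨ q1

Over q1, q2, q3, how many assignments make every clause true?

1

There are 2^3 = 8 truth assignments over (q1, q2, q3).
Check each against the 4 clauses (columns in the order q1, q2, q3):
  F F F  ✗ fails (q2 ∨ q3)
  F F T  ✗ fails (¬q3 ∨ q1)
  F T F  ✗ fails (¬q2 ∨ q1)
  F T T  ✗ fails (¬q2 ∨ q1)
  T F F  ✗ fails (q2 ∨ q3)
  T F T  ✓ satisfies all
  T T F  ✗ fails (¬q2 ∨ ¬q1)
  T T T  ✗ fails (¬q2 ∨ ¬q1)
1 of the 8 rows is a model.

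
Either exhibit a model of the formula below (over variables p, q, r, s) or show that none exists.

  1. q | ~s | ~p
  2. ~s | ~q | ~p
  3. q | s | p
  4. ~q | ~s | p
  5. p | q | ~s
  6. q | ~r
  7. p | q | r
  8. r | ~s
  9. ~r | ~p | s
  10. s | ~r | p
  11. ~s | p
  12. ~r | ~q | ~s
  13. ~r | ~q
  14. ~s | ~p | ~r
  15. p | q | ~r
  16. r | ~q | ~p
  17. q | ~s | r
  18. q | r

Try q = 1.
Unit clause (~r) forces r = 0.
Unit clause (~s) forces s = 0.
Unit clause (~p) forces p = 0.
All clauses are satisfied.

p ↦ 0,  q ↦ 1,  r ↦ 0,  s ↦ 0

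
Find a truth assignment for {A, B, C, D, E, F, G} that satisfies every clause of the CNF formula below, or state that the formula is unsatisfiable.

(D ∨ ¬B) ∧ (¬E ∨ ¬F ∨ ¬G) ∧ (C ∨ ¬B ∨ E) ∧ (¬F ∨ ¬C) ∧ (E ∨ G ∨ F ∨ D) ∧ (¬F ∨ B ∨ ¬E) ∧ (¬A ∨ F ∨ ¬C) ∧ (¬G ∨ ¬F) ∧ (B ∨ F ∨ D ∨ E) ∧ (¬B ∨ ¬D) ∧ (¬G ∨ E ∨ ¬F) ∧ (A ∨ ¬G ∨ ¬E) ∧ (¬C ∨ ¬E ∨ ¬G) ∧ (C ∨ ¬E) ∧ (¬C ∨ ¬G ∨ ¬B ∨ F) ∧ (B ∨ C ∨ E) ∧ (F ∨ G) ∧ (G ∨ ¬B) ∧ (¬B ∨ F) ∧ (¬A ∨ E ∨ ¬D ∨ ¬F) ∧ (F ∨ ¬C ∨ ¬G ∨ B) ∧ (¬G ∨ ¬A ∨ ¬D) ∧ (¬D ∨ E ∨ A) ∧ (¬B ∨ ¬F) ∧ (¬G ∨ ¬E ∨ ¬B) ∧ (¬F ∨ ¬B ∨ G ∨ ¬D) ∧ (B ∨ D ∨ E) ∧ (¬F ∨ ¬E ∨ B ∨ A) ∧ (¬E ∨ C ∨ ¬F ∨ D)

UNSATISFIABLE

Try D = True.
From the singleton clause (¬B), B = False.
Try F = False.
From the singleton clause (G), G = True.
From the singleton clause (¬C), C = False.
From the singleton clause (¬E), E = False.
Now (E) is unsatisfied and unit — conflict.
That branch fails; take F = True instead.
From the singleton clause (¬C), C = False.
From the singleton clause (¬E), E = False.
Now (E) is unsatisfied and unit — conflict.
Either choice for F ends in contradiction.
That branch fails; take D = False instead.
From the singleton clause (¬B), B = False.
From the singleton clause (E), E = True.
From the singleton clause (¬F), F = False.
From the singleton clause (C), C = True.
From the singleton clause (¬A), A = False.
From the singleton clause (¬G), G = False.
Now (G) is unsatisfied and unit — conflict.
Either choice for D ends in contradiction.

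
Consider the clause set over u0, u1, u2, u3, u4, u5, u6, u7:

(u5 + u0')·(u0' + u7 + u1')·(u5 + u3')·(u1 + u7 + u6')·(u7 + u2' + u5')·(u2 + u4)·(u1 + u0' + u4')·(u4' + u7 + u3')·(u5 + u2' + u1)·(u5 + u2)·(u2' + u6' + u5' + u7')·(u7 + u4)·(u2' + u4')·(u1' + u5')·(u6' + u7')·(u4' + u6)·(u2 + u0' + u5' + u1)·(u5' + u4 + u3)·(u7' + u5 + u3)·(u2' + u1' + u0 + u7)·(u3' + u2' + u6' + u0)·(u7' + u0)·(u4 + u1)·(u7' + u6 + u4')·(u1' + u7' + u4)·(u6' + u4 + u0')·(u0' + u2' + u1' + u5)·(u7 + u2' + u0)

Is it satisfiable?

Suppose u5 = 1.
Unit clause (u1') forces u1 = 0.
Unit clause (u4) forces u4 = 1.
Unit clause (u0') forces u0 = 0.
Unit clause (u2') forces u2 = 0.
Unit clause (u6) forces u6 = 1.
Unit clause (u7) forces u7 = 1.
But (u7') is also a unit clause — contradiction.
That branch fails; take u5 = 0 instead.
Unit clause (u0') forces u0 = 0.
Unit clause (u3') forces u3 = 0.
Unit clause (u2) forces u2 = 1.
Unit clause (u1) forces u1 = 1.
Unit clause (u4') forces u4 = 0.
Unit clause (u7) forces u7 = 1.
But (u7') is also a unit clause — contradiction.
Either choice for u5 ends in contradiction.
No assignment satisfies every clause.

No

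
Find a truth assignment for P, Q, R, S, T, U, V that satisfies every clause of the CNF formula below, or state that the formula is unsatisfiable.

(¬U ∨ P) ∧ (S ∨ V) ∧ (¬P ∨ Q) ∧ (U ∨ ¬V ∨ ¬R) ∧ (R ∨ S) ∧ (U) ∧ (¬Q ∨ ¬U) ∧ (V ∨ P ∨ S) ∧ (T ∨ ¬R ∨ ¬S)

UNSATISFIABLE

The clause (U) is unit, so U = True.
The clause (P) is unit, so P = True.
The clause (Q) is unit, so Q = True.
But (¬Q) is also a unit clause — contradiction.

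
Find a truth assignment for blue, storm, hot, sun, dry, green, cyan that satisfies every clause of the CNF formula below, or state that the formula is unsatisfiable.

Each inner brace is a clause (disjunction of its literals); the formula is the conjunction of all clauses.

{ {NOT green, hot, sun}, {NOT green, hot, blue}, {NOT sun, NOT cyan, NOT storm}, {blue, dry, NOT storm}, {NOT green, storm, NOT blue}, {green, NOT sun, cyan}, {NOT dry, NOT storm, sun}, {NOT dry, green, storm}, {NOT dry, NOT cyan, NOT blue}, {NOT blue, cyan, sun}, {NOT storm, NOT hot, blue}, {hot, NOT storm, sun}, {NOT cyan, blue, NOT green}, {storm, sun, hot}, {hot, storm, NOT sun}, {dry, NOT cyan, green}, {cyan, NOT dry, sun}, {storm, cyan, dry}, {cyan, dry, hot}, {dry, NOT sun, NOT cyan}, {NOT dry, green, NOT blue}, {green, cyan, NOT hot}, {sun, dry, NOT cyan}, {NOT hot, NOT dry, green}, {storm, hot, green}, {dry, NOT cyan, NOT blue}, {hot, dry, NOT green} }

Try green = true.
Try hot = true.
Try storm = true.
Unit clause (blue) forces blue = true.
Try sun = true.
Unit clause (NOT cyan) forces cyan = false.
Every clause is now satisfied; dry is unconstrained.

blue ↦ true; storm ↦ true; hot ↦ true; sun ↦ true; dry ↦ true; green ↦ true; cyan ↦ false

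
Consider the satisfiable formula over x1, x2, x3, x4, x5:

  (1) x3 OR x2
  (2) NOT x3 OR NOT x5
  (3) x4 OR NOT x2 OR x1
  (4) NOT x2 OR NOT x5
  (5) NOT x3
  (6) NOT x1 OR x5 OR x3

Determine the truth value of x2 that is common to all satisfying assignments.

True

Suppose x2 = false.
Unit clause (x3) forces x3 = true.
But (NOT x3) is also a unit clause — contradiction.
So every satisfying assignment has x2 = True.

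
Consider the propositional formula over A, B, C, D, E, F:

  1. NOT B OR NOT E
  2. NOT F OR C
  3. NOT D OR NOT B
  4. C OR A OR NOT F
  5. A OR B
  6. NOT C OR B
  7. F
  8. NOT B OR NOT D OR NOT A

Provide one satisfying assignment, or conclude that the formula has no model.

A ↦ true,  B ↦ true,  C ↦ true,  D ↦ false,  E ↦ false,  F ↦ true

Unit clause (F) forces F = true.
Unit clause (C) forces C = true.
Unit clause (B) forces B = true.
Unit clause (NOT E) forces E = false.
Unit clause (NOT D) forces D = false.
Every clause is now satisfied; A is unconstrained.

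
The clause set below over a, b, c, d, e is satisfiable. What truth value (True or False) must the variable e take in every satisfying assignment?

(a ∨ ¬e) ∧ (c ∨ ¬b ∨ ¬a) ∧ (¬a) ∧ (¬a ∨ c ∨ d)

Suppose e = True.
Unit clause (a) forces a = True.
But (¬a) is also a unit clause — contradiction.
So every satisfying assignment has e = False.

False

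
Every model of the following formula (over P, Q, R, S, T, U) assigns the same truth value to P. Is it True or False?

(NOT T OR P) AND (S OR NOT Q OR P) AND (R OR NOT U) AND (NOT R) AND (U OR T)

True

Suppose P = false.
Unit clause (NOT T) forces T = false.
Unit clause (NOT R) forces R = false.
Unit clause (NOT U) forces U = false.
Now (U) is unsatisfied and unit — conflict.
So every satisfying assignment has P = True.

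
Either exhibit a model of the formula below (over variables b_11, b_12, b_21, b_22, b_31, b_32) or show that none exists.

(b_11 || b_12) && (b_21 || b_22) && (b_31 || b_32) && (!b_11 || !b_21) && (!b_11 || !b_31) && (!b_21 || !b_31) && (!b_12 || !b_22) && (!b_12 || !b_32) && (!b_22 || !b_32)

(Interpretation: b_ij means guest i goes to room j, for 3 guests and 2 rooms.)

Suppose b_11 = true.
The clause (!b_21) is unit, so b_21 = false.
The clause (b_22) is unit, so b_22 = true.
The clause (!b_31) is unit, so b_31 = false.
The clause (b_32) is unit, so b_32 = true.
That conflicts with the unit clause (!b_32).
That branch fails; take b_11 = false instead.
The clause (b_12) is unit, so b_12 = true.
The clause (!b_22) is unit, so b_22 = false.
The clause (b_21) is unit, so b_21 = true.
The clause (!b_31) is unit, so b_31 = false.
The clause (b_32) is unit, so b_32 = true.
That conflicts with the unit clause (!b_32).
Neither b_11 = true nor b_11 = false works.

UNSATISFIABLE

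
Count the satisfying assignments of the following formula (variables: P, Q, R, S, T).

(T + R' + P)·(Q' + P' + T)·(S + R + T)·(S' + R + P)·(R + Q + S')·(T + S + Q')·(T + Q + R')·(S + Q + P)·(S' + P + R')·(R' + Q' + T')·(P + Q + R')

There are 2^5 = 32 truth assignments over (P, Q, R, S, T).
Split on R. With R = 1, the clauses containing R are satisfied and R' drops from the rest; 2 of the 2^4 = 16 assignments to the other variables satisfy what remains.
With R = 0, by the same count on the reduced clause set, 4 assignments work.
(One model: P=F, Q=T, R=F, S=F, T=T.)
Total: 2 + 4 = 6.

6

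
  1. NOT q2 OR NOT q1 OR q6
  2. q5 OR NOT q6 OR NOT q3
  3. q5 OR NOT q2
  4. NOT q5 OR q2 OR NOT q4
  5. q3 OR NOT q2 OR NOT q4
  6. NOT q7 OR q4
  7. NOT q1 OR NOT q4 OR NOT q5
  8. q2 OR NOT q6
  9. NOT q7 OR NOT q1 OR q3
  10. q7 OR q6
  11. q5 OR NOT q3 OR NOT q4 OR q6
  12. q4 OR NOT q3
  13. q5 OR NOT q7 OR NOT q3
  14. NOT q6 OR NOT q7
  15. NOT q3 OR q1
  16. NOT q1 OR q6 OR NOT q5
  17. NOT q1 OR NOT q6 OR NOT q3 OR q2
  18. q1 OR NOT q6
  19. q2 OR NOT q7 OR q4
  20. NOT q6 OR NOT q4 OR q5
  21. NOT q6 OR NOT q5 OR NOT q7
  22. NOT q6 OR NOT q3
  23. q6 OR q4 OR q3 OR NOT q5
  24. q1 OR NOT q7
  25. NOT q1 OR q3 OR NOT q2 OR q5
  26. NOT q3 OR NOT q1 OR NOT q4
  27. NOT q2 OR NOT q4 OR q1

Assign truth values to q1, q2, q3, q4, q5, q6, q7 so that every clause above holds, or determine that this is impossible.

Case q5 = true:
Case q2 = true:
Case q1 = true:
Unit clause (q6) forces q6 = true.
Unit clause (NOT q4) forces q4 = false.
Unit clause (NOT q7) forces q7 = false.
Unit clause (NOT q3) forces q3 = false.
This assignment satisfies each clause.

q1: true; q2: true; q3: false; q4: false; q5: true; q6: true; q7: false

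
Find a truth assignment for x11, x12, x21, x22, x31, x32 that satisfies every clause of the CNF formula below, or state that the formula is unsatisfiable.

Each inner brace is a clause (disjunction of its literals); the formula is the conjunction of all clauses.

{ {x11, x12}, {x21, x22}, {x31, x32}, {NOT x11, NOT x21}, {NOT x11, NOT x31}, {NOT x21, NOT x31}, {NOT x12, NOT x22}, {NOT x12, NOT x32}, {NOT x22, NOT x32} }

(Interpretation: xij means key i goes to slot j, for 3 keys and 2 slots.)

UNSATISFIABLE

Branch on x11: set x11 = true.
Unit clause (NOT x21) forces x21 = false.
Unit clause (x22) forces x22 = true.
Unit clause (NOT x31) forces x31 = false.
Unit clause (x32) forces x32 = true.
That conflicts with the unit clause (NOT x32).
Backtrack on x11: now try x11 = false.
Unit clause (x12) forces x12 = true.
Unit clause (NOT x22) forces x22 = false.
Unit clause (x21) forces x21 = true.
Unit clause (NOT x31) forces x31 = false.
Unit clause (x32) forces x32 = true.
That conflicts with the unit clause (NOT x32).
Either choice for x11 ends in contradiction.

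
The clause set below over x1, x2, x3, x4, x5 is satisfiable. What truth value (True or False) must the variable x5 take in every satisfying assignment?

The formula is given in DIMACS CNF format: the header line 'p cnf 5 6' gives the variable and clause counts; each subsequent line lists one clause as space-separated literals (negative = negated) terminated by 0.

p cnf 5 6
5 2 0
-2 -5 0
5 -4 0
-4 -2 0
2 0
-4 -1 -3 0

False

Suppose x5 = True.
The clause (¬x2) is unit, so x2 = False.
Now (x2) is unsatisfied and unit — conflict.
So every satisfying assignment has x5 = False.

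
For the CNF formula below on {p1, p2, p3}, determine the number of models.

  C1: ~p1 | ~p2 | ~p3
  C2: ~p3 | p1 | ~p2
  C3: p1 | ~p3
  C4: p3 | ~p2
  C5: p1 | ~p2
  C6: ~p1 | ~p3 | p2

2

There are 2^3 = 8 truth assignments over (p1, p2, p3).
Split on p1. With p1 = 1, the clauses containing p1 are satisfied and ~p1 drops from the rest; 1 of the 2^2 = 4 assignments to the other variables satisfy what remains.
With p1 = 0, by the same count on the reduced clause set, 1 assignment works.
Total: 1 + 1 = 2.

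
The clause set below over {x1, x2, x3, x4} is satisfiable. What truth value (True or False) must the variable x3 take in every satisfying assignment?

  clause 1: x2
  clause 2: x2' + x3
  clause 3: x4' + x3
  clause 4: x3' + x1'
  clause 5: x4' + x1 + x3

Suppose x3 = 0.
From the singleton clause (x2), x2 = 1.
But (x2') is also a unit clause — contradiction.
So every satisfying assignment has x3 = True.

True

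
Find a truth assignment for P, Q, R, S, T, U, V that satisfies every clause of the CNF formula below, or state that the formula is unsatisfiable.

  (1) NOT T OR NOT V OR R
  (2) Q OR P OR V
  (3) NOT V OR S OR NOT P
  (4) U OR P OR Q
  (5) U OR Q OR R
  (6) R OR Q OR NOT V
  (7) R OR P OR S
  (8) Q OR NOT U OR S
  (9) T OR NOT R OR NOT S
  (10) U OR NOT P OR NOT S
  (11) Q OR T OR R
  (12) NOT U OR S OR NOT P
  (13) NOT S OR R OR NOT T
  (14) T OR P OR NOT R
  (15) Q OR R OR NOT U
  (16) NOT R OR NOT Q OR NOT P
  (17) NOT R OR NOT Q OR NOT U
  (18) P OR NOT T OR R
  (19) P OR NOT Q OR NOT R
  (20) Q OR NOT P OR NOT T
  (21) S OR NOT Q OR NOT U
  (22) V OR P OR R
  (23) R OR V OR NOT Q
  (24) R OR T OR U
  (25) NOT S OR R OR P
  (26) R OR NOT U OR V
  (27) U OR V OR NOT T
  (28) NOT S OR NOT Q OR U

P=true,  Q=false,  R=true,  S=false,  T=false,  U=false,  V=false

Suppose T = false.
Suppose R = true.
The clause (NOT S) is unit, so S = false.
The clause (P) is unit, so P = true.
The clause (NOT V) is unit, so V = false.
The clause (NOT U) is unit, so U = false.
The clause (NOT Q) is unit, so Q = false.
All clauses are satisfied.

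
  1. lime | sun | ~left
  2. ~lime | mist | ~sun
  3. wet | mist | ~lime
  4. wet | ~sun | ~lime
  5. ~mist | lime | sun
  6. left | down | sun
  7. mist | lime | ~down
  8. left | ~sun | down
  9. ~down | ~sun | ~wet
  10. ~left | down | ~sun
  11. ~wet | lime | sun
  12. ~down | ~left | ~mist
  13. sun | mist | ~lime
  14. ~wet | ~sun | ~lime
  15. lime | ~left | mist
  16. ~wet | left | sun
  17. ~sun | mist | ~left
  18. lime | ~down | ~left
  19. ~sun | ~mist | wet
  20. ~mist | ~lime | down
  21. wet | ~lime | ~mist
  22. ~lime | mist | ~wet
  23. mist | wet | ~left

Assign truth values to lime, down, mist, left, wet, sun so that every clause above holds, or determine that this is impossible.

UNSATISFIABLE

Suppose lime = 1.
Suppose mist = 1.
(down) alone gives down = 1.
(~left) alone gives left = 0.
(wet) alone gives wet = 1.
(~sun) alone gives sun = 0.
Now (sun) is unsatisfied and unit — conflict.
That branch fails; take mist = 0 instead.
(~sun) alone gives sun = 0.
Now (sun) is unsatisfied and unit — conflict.
Either choice for mist ends in contradiction.
That branch fails; take lime = 0 instead.
Suppose sun = 1.
Suppose mist = 1.
(wet) alone gives wet = 1.
(~down) alone gives down = 0.
(left) alone gives left = 1.
Now (~left) is unsatisfied and unit — conflict.
That branch fails; take mist = 0 instead.
(~down) alone gives down = 0.
(left) alone gives left = 1.
Now (~left) is unsatisfied and unit — conflict.
Either choice for mist ends in contradiction.
That branch fails; take sun = 0 instead.
(~left) alone gives left = 0.
(~mist) alone gives mist = 0.
(down) alone gives down = 1.
Now (~down) is unsatisfied and unit — conflict.
Either choice for sun ends in contradiction.
Either choice for lime ends in contradiction.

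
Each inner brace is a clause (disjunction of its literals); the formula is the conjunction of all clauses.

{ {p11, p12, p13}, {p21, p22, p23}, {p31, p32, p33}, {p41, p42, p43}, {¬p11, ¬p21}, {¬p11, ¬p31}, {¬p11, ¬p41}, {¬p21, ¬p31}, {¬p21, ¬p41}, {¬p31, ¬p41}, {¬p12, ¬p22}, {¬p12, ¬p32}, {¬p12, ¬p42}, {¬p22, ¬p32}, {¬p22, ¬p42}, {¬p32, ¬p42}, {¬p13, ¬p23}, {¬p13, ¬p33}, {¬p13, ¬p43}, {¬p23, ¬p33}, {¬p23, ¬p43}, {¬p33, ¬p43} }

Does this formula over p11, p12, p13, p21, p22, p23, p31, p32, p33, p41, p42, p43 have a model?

Unsatisfiable

Try p11 = False.
Try p12 = True.
Unit clause (¬p22) forces p22 = False.
Unit clause (¬p32) forces p32 = False.
Unit clause (¬p42) forces p42 = False.
Try p21 = True.
Unit clause (¬p31) forces p31 = False.
Unit clause (p33) forces p33 = True.
Unit clause (¬p41) forces p41 = False.
Unit clause (p43) forces p43 = True.
That conflicts with the unit clause (¬p43).
Backtrack on p21: now try p21 = False.
Unit clause (p23) forces p23 = True.
Unit clause (¬p13) forces p13 = False.
Unit clause (¬p33) forces p33 = False.
Unit clause (p31) forces p31 = True.
Unit clause (¬p41) forces p41 = False.
Unit clause (p43) forces p43 = True.
That conflicts with the unit clause (¬p43).
Either choice for p21 ends in contradiction.
Backtrack on p12: now try p12 = False.
Unit clause (p13) forces p13 = True.
Unit clause (¬p23) forces p23 = False.
Unit clause (¬p33) forces p33 = False.
Unit clause (¬p43) forces p43 = False.
Try p21 = True.
Unit clause (¬p31) forces p31 = False.
Unit clause (p32) forces p32 = True.
Unit clause (¬p41) forces p41 = False.
Unit clause (p42) forces p42 = True.
That conflicts with the unit clause (¬p42).
Backtrack on p21: now try p21 = False.
Unit clause (p22) forces p22 = True.
Unit clause (¬p32) forces p32 = False.
Unit clause (p31) forces p31 = True.
Unit clause (¬p41) forces p41 = False.
Unit clause (p42) forces p42 = True.
That conflicts with the unit clause (¬p42).
Either choice for p21 ends in contradiction.
Either choice for p12 ends in contradiction.
Backtrack on p11: now try p11 = True.
Unit clause (¬p21) forces p21 = False.
Unit clause (¬p31) forces p31 = False.
Unit clause (¬p41) forces p41 = False.
Try p22 = True.
Unit clause (¬p12) forces p12 = False.
Unit clause (¬p32) forces p32 = False.
Unit clause (p33) forces p33 = True.
Unit clause (¬p42) forces p42 = False.
Unit clause (p43) forces p43 = True.
That conflicts with the unit clause (¬p43).
Backtrack on p22: now try p22 = False.
Unit clause (p23) forces p23 = True.
Unit clause (¬p13) forces p13 = False.
Unit clause (¬p33) forces p33 = False.
Unit clause (p32) forces p32 = True.
Unit clause (¬p12) forces p12 = False.
Unit clause (¬p42) forces p42 = False.
Unit clause (p43) forces p43 = True.
That conflicts with the unit clause (¬p43).
Either choice for p22 ends in contradiction.
Either choice for p11 ends in contradiction.
No assignment satisfies every clause.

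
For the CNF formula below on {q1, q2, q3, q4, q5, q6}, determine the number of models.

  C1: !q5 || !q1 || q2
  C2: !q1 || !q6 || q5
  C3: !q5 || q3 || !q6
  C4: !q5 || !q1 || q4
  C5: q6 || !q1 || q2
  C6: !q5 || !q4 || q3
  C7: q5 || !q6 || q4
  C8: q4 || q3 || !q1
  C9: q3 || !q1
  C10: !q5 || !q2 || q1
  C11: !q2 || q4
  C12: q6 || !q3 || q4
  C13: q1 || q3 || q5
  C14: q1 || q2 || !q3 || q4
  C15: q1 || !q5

There are 2^6 = 64 truth assignments over (q1, q2, q3, q4, q5, q6).
Split on q2. With q2 = true, the clauses containing q2 are satisfied and !q2 drops from the rest; 5 of the 2^5 = 32 assignments to the other variables satisfy what remains.
With q2 = false, by the same count on the reduced clause set, 2 assignments work.
Total: 5 + 2 = 7.

7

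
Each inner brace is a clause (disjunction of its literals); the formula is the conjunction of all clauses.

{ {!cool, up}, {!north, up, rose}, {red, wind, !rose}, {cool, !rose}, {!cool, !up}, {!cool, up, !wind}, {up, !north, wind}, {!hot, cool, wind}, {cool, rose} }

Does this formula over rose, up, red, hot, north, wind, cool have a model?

Unsatisfiable

Suppose cool = false.
The clause (!rose) is unit, so rose = false.
That conflicts with the unit clause (rose).
So cool must be the other value — set cool = true.
The clause (up) is unit, so up = true.
That conflicts with the unit clause (!up).
Both values of cool lead to a conflict.
No assignment satisfies every clause.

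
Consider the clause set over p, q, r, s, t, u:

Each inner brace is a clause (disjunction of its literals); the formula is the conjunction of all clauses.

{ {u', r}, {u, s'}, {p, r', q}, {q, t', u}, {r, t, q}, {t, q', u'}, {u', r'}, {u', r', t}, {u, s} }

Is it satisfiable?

Unsatisfiable

Case u = 0:
Unit clause (s') forces s = 0.
That conflicts with the unit clause (s).
So u must be the other value — set u = 1.
Unit clause (r) forces r = 1.
That conflicts with the unit clause (r').
Either choice for u ends in contradiction.
No assignment satisfies every clause.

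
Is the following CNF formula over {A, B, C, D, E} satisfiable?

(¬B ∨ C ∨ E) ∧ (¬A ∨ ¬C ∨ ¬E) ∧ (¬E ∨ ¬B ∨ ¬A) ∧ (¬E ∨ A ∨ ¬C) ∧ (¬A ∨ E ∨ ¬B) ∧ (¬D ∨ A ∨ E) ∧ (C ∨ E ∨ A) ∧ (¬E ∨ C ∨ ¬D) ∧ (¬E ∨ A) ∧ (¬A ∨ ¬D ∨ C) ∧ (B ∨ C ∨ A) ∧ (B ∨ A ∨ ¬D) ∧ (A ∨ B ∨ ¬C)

Yes, satisfiable

Try E = False.
Try B = False.
Try D = False.
Try C = True.
From the singleton clause (A), A = True.
Every clause now holds.
A satisfying assignment: A: True,  B: False,  C: True,  D: False,  E: False.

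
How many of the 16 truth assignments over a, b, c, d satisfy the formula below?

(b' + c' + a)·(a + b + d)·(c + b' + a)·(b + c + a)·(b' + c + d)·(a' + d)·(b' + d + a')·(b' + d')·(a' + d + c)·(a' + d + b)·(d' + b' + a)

There are 2^4 = 16 truth assignments over (a, b, c, d).
Check each against the 11 clauses (columns in the order a, b, c, d):
  F F F F  ✗ fails (a + b + d)
  F F F T  ✗ fails (b + c + a)
  F F T F  ✗ fails (a + b + d)
  F F T T  ✓ satisfies all
  F T F F  ✗ fails (c + b' + a)
  F T F T  ✗ fails (c + b' + a)
  F T T F  ✗ fails (b' + c' + a)
  F T T T  ✗ fails (b' + c' + a)
  T F F F  ✗ fails (a' + d)
  T F F T  ✓ satisfies all
  T F T F  ✗ fails (a' + d)
  T F T T  ✓ satisfies all
  T T F F  ✗ fails (b' + c + d)
  T T F T  ✗ fails (b' + d')
  T T T F  ✗ fails (a' + d)
  T T T T  ✗ fails (b' + d')
3 of the 16 rows are models.

3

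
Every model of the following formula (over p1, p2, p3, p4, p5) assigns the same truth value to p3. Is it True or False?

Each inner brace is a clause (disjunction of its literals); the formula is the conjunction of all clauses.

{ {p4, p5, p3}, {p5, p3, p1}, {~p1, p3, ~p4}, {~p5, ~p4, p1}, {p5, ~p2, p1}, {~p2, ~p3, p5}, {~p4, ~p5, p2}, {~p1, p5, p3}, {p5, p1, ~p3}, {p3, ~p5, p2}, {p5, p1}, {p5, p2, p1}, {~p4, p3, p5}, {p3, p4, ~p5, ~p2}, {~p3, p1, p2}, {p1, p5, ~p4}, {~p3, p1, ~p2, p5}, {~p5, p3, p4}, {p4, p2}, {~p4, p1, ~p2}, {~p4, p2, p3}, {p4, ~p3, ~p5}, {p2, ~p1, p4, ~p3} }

True

Suppose p3 = 0.
Case p4 = 1:
Unit clause (~p1) forces p1 = 0.
Unit clause (p5) forces p5 = 1.
But (~p5) is also a unit clause — contradiction.
So p4 must be the other value — set p4 = 0.
Unit clause (p5) forces p5 = 1.
But (~p5) is also a unit clause — contradiction.
Both values of p4 lead to a conflict.
So every satisfying assignment has p3 = True.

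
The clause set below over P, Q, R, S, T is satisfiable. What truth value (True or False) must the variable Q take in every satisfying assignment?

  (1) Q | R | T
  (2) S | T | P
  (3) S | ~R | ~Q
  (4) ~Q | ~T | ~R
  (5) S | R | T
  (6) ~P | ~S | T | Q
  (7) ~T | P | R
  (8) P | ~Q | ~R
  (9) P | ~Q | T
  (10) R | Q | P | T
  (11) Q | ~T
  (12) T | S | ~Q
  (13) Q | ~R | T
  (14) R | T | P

Suppose Q = 0.
(~T) alone gives T = 0.
(R) alone gives R = 1.
That conflicts with the unit clause (~R).
So every satisfying assignment has Q = True.

True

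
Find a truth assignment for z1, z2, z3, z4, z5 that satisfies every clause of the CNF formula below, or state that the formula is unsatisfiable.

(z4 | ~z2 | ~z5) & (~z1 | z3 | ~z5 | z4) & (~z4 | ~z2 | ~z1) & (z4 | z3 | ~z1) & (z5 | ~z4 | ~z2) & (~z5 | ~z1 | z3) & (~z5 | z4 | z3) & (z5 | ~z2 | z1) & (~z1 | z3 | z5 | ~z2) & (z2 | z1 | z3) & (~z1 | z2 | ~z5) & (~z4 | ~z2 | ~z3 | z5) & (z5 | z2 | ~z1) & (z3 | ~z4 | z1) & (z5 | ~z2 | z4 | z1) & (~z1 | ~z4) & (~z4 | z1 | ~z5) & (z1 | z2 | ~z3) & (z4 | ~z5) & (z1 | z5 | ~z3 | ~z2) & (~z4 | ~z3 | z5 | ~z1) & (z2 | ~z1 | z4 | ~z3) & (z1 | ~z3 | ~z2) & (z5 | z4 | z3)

Try z1 = 1.
Unit clause (~z4) forces z4 = 0.
Unit clause (z3) forces z3 = 1.
Unit clause (~z5) forces z5 = 0.
Unit clause (z2) forces z2 = 1.
Every clause now holds.

z1=1,  z2=1,  z3=1,  z4=0,  z5=0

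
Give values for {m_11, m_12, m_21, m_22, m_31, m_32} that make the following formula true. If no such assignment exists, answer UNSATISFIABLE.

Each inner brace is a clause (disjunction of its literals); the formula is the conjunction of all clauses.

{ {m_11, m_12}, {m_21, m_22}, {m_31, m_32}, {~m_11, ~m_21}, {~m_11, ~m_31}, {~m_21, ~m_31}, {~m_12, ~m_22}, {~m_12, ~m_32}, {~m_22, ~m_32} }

Suppose m_11 = 1.
(~m_21) alone gives m_21 = 0.
(m_22) alone gives m_22 = 1.
(~m_31) alone gives m_31 = 0.
(m_32) alone gives m_32 = 1.
But (~m_32) is also a unit clause — contradiction.
Backtrack on m_11: now try m_11 = 0.
(m_12) alone gives m_12 = 1.
(~m_22) alone gives m_22 = 0.
(m_21) alone gives m_21 = 1.
(~m_31) alone gives m_31 = 0.
(m_32) alone gives m_32 = 1.
But (~m_32) is also a unit clause — contradiction.
Neither m_11 = 1 nor m_11 = 0 works.

UNSATISFIABLE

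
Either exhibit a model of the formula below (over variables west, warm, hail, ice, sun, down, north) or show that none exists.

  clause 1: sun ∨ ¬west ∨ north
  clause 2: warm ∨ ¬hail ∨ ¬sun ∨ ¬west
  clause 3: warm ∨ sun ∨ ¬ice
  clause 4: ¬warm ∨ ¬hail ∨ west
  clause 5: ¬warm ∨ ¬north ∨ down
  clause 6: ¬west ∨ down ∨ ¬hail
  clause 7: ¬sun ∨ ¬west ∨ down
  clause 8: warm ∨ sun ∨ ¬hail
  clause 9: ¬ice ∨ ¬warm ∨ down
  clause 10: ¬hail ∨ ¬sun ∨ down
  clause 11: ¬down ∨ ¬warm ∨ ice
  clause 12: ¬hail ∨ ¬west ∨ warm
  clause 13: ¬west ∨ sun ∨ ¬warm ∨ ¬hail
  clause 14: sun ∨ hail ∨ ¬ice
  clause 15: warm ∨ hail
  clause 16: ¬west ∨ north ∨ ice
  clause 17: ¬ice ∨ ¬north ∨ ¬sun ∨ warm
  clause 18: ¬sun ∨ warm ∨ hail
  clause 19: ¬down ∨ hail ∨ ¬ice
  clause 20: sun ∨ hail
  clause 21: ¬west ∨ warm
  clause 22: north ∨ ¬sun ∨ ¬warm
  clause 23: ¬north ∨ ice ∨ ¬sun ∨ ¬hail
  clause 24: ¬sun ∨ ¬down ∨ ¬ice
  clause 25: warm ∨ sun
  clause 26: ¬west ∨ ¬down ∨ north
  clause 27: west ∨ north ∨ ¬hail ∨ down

west: False,  warm: False,  hail: True,  ice: False,  sun: True,  down: True,  north: False

Case warm = False:
Unit clause (hail) forces hail = True.
Unit clause (sun) forces sun = True.
Unit clause (¬west) forces west = False.
Unit clause (down) forces down = True.
Unit clause (¬ice) forces ice = False.
Unit clause (¬north) forces north = False.
This assignment satisfies each clause.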